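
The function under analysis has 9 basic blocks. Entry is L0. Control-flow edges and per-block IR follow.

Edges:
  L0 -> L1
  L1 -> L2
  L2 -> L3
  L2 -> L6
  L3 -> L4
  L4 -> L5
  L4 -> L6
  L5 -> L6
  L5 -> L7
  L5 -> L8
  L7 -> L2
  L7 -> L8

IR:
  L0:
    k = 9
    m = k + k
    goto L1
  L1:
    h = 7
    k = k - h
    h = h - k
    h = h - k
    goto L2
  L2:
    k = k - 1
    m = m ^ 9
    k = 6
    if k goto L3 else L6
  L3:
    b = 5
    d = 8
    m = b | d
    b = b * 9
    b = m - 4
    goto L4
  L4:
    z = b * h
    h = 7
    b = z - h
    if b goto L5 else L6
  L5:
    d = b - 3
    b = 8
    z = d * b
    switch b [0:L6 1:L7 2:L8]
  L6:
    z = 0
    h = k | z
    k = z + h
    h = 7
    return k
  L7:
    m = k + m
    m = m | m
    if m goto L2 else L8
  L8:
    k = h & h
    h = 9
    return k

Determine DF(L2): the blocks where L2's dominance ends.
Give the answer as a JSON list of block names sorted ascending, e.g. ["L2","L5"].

idom tree: L1←L0 L2←L1 L3←L2 L4←L3 L5←L4 L6←L2 L7←L5 L8←L5
Join-block Dom:
  L2: preds {L1,L7}: {L0,L1} ∩ {L0,L1,L2,L3,L4,L5,L7} = {L0,L1}; idom=L1
  L6: preds {L2,L4,L5}: {L0,L1,L2} ∩ {L0,L1,L2,L3,L4} ∩ {L0,L1,L2,L3,L4,L5} = {L0,L1,L2}; idom=L2
  L8: preds {L5,L7}: {L0,L1,L2,L3,L4,L5} ∩ {L0,L1,L2,L3,L4,L5,L7} = {L0,L1,L2,L3,L4,L5}; idom=L5

DF derivation:
  L2←L1: walk · to L1
  L2←L7: walk L7→L5→L4→L3→L2 to L1
  L6←L2: walk · to L2
  L6←L4: walk L4→L3 to L2
  L6←L5: walk L5→L4→L3 to L2
  L8←L5: walk · to L5
  L8←L7: walk L7 to L5
  L0: DF=∅
  L1: DF=∅
  L2: DF={L2}
  L3: DF={L2,L6}
  L4: DF={L2,L6}
  L5: DF={L2,L6}
  L6: DF=∅
  L7: DF={L2,L8}
  L8: DF=∅

DF(L2) = ["L2"]

Answer: ["L2"]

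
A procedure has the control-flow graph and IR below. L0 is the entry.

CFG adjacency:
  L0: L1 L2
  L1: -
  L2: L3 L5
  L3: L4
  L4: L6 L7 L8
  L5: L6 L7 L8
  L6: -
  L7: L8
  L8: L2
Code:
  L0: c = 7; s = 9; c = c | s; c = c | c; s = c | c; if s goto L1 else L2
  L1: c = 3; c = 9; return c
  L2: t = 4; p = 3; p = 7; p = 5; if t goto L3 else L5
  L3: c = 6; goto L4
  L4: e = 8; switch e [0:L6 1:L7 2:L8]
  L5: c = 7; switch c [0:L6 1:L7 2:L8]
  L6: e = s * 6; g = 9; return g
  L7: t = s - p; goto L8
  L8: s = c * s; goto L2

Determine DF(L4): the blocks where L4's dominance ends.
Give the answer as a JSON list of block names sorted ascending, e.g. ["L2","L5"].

Answer: ["L6", "L7", "L8"]

Working:
idom tree: L1←L0 L2←L0 L3←L2 L4←L3 L5←L2 L6←L2 L7←L2 L8←L2
Dom at joins:
  L2: preds {L0,L8}: {L0} ∩ {L0,L2,L8} = {L0}; idom=L0
  L6: preds {L4,L5}: {L0,L2,L3,L4} ∩ {L0,L2,L5} = {L0,L2}; idom=L2
  L7: preds {L4,L5}: {L0,L2,L3,L4} ∩ {L0,L2,L5} = {L0,L2}; idom=L2
  L8: preds {L4,L5,L7}: {L0,L2,L3,L4} ∩ {L0,L2,L5} ∩ {L0,L2,L7} = {L0,L2}; idom=L2

Frontier:
  join L2 pred L0: · stop@L0
  join L2 pred L8: L8→L2 stop@L0
  join L6 pred L4: L4→L3 stop@L2
  join L6 pred L5: L5 stop@L2
  join L7 pred L4: L4→L3 stop@L2
  join L7 pred L5: L5 stop@L2
  join L8 pred L4: L4→L3 stop@L2
  join L8 pred L5: L5 stop@L2
  join L8 pred L7: L7 stop@L2
  DF(L0)=∅
  DF(L1)=∅
  DF(L2)={L2}
  DF(L3)={L6,L7,L8}
  DF(L4)={L6,L7,L8}
  DF(L5)={L6,L7,L8}
  DF(L6)=∅
  DF(L7)={L8}
  DF(L8)={L2}

DF(L4) = ["L6", "L7", "L8"]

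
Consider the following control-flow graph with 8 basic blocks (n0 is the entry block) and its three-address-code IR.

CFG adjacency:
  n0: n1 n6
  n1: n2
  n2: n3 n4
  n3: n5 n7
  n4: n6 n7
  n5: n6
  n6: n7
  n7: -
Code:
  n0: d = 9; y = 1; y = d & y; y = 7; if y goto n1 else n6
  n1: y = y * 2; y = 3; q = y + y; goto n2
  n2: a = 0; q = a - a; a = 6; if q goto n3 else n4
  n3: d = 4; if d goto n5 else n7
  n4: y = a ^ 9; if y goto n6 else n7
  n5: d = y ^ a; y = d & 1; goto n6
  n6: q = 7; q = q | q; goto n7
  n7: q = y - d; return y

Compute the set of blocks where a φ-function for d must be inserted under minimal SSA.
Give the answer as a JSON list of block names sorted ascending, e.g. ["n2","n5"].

idom tree: n1←n0 n2←n1 n3←n2 n4←n2 n5←n3 n6←n0 n7←n0
Dom at joins:
  n6: preds {n0,n4,n5}: {n0} ∩ {n0,n1,n2,n4} ∩ {n0,n1,n2,n3,n5} = {n0}; idom=n0
  n7: preds {n3,n4,n6}: {n0,n1,n2,n3} ∩ {n0,n1,n2,n4} ∩ {n0,n6} = {n0}; idom=n0

Frontier:
  n6←n0: walk · to n0
  n6←n4: walk n4→n2→n1 to n0
  n6←n5: walk n5→n3→n2→n1 to n0
  n7←n3: walk n3→n2→n1 to n0
  n7←n4: walk n4→n2→n1 to n0
  n7←n6: walk n6 to n0
  n0 → ∅
  n1 → {n6,n7}
  n2 → {n6,n7}
  n3 → {n6,n7}
  n4 → {n6,n7}
  n5 → {n6}
  n6 → {n7}
  n7 → ∅

φ for d: defs {n0,n3,n5}
  DF⁺ = {n6,n7}

Answer: ["n6", "n7"]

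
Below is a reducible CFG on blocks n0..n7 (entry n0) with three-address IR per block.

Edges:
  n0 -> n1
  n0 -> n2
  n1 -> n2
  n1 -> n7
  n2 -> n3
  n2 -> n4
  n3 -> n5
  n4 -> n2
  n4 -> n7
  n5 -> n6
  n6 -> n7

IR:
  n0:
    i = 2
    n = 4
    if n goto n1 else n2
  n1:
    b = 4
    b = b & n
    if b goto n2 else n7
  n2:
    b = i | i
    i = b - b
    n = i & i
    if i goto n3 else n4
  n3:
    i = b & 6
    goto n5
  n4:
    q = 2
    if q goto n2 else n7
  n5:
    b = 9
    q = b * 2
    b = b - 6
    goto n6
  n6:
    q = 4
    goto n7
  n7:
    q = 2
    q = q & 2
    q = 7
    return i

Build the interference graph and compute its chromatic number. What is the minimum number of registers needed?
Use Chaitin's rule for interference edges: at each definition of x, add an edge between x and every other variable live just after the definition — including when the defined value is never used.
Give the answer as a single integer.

Block summaries:
  n0: def={i,n} ue=∅
  n1: def={b} ue={n}
  n2: def={b,i,n} ue={i}
  n3: def={i} ue={b}
  n4: def={q} ue=∅
  n5: def={b,q} ue=∅
  n6: def={q} ue=∅
  n7: def={q} ue={i}

Liveness:
  live n0: ∅→{i,n}
  live n1: {i,n}→{i}
  live n2: {i}→{b,i}
  live n3: {b}→{i}
  live n4: {i}→{i}
  live n5: {i}→{i}
  live n6: {i}→{i}
  live n7: {i}→∅

Interfere edges:
  b↔{i,n,q}
  i↔{b,n,q}
  n↔{b,i}
  q↔{b,i}

Chromatic number:
  lower bound: {b,i,n} mutually conflict ⇒ χ ≥ 3
  assign b→R0 i→R1 n→R2 q→R2 — no edge inside a register ⇒ χ ≤ 3
  χ = 3

Answer: 3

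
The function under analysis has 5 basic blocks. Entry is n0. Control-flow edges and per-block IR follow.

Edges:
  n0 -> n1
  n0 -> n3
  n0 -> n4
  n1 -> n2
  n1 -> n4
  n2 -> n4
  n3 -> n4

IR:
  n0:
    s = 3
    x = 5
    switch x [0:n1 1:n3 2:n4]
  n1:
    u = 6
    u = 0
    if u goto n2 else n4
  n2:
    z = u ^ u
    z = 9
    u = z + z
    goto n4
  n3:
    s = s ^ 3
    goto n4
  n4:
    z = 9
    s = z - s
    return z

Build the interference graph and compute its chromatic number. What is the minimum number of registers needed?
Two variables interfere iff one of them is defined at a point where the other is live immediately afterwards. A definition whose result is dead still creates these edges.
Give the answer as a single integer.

Block summaries:
  n0 def {s,x} use ∅
  n1 def {u} use ∅
  n2 def {u,z} use {u}
  n3 def {s} use {s}
  n4 def {s,z} use {s}

Backward fixpoint:
  n0 li=∅ lo={s}
  n1 li={s} lo={s,u}
  n2 li={s,u} lo={s}
  n3 li={s} lo={s}
  n4 li={s} lo=∅

Interference:
  s: {u,x,z}
  u: {s}
  x: {s}
  z: {s}

Registers:
  lower bound: {s,u} mutually conflict ⇒ χ ≥ 2
  assign s→r0 u→r1 x→r1 z→r1 — no edge inside a register ⇒ χ ≤ 2
  χ = 2

Answer: 2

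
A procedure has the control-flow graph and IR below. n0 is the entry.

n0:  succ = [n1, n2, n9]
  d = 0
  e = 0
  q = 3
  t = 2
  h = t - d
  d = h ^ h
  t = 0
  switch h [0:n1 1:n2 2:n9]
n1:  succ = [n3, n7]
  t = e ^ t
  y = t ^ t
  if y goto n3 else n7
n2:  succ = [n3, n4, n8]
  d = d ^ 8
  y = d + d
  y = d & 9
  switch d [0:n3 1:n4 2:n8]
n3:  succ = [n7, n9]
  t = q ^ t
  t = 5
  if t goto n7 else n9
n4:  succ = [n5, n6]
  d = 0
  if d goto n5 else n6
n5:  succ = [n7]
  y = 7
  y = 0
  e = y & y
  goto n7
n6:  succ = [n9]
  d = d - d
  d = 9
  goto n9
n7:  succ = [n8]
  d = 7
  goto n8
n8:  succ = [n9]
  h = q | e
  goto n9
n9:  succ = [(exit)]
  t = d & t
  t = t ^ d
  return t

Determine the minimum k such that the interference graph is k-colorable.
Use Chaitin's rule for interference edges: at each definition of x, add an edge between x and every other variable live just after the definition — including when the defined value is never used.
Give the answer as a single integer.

Answer: 5

Working:
def/use:
  n0 def {d,e,h,q,t} use ∅
  n1 def {t,y} use {e,t}
  n2 def {d,y} use {d}
  n3 def {t} use {q,t}
  n4 def {d} use ∅
  n5 def {e,y} use ∅
  n6 def {d} use {d}
  n7 def {d} use ∅
  n8 def {h} use {e,q}
  n9 def {t} use {d,t}

Live sets:
  n0 li=∅ lo={d,e,q,t}
  n1 li={d,e,q,t} lo={d,e,q,t}
  n2 li={d,e,q,t} lo={d,e,q,t}
  n3 li={d,e,q,t} lo={d,e,q,t}
  n4 li={q,t} lo={d,q,t}
  n5 li={q,t} lo={e,q,t}
  n6 li={d,t} lo={d,t}
  n7 li={e,q,t} lo={d,e,q,t}
  n8 li={d,e,q,t} lo={d,t}
  n9 li={d,t} lo=∅

Interference:
  d: {e,h,q,t,y}
  e: {d,h,q,t,y}
  h: {d,e,q,t}
  q: {d,e,h,t,y}
  t: {d,e,h,q,y}
  y: {d,e,q,t}

Colouring:
  clique {d,e,h,q,t} ⇒ need ≥ 5
  5-colouring: c0={d}  c1={e}  c2={q}  c3={t}  c4={h,y}
  χ = 5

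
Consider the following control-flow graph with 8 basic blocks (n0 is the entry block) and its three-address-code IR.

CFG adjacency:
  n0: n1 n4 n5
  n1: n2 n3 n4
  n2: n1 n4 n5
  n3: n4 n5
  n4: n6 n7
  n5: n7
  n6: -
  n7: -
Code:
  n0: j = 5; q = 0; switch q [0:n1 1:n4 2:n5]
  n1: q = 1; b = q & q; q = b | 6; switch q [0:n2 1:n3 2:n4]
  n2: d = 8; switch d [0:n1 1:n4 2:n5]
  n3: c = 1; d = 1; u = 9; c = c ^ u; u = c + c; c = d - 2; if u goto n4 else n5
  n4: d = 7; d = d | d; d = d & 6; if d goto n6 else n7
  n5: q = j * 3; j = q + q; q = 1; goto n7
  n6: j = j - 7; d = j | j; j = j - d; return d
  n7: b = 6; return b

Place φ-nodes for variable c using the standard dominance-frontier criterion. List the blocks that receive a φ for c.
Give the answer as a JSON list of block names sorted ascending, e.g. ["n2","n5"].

idom tree: n1←n0 n2←n1 n3←n1 n4←n0 n5←n0 n6←n4 n7←n0
Dom∩ at merges:
  n1: preds {n0,n2}: {n0} ∩ {n0,n1,n2} = {n0}; idom=n0
  n4: preds {n0,n1,n2,n3}: {n0} ∩ {n0,n1} ∩ {n0,n1,n2} ∩ {n0,n1,n3} = {n0}; idom=n0
  n5: preds {n0,n2,n3}: {n0} ∩ {n0,n1,n2} ∩ {n0,n1,n3} = {n0}; idom=n0
  n7: preds {n4,n5}: {n0,n4} ∩ {n0,n5} = {n0}; idom=n0

Frontier:
  n1←n0: walk · to n0
  n1←n2: walk n2→n1 to n0
  n4←n0: walk · to n0
  n4←n1: walk n1 to n0
  n4←n2: walk n2→n1 to n0
  n4←n3: walk n3→n1 to n0
  n5←n0: walk · to n0
  n5←n2: walk n2→n1 to n0
  n5←n3: walk n3→n1 to n0
  n7←n4: walk n4 to n0
  n7←n5: walk n5 to n0
  n0 → ∅
  n1 → {n1,n4,n5}
  n2 → {n1,n4,n5}
  n3 → {n4,n5}
  n4 → {n7}
  n5 → {n7}
  n6 → ∅
  n7 → ∅

φ for c: defs {n3}
  DF⁺ = {n4,n5,n7}

Answer: ["n4", "n5", "n7"]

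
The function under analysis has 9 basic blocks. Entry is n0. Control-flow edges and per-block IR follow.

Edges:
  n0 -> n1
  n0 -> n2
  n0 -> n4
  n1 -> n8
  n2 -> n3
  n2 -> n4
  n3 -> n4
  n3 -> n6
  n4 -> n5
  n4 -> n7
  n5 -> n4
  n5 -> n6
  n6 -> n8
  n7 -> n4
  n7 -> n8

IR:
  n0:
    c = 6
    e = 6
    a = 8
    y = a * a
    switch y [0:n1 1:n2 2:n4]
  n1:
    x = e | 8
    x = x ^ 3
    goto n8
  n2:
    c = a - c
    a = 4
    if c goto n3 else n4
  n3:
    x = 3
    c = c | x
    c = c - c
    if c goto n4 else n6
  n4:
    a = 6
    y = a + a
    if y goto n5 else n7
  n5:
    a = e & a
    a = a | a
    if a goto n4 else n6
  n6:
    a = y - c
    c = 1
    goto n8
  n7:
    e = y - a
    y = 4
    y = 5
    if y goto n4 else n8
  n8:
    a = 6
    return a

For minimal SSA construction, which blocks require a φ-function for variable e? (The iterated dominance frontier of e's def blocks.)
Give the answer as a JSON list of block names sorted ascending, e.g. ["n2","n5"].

Answer: ["n4", "n6", "n8"]

Analysis:
idom tree: n1←n0 n2←n0 n3←n2 n4←n0 n5←n4 n6←n0 n7←n4 n8←n0
Dom∩ at merges:
  n4: preds {n0,n2,n3,n5,n7}: {n0} ∩ {n0,n2} ∩ {n0,n2,n3} ∩ {n0,n4,n5} ∩ {n0,n4,n7} = {n0}; idom=n0
  n6: preds {n3,n5}: {n0,n2,n3} ∩ {n0,n4,n5} = {n0}; idom=n0
  n8: preds {n1,n6,n7}: {n0,n1} ∩ {n0,n6} ∩ {n0,n4,n7} = {n0}; idom=n0

DF derivation:
  join n4 pred n0: · stop@n0
  join n4 pred n2: n2 stop@n0
  join n4 pred n3: n3→n2 stop@n0
  join n4 pred n5: n5→n4 stop@n0
  join n4 pred n7: n7→n4 stop@n0
  join n6 pred n3: n3→n2 stop@n0
  join n6 pred n5: n5→n4 stop@n0
  join n8 pred n1: n1 stop@n0
  join n8 pred n6: n6 stop@n0
  join n8 pred n7: n7→n4 stop@n0
  n0: DF=∅
  n1: DF={n8}
  n2: DF={n4,n6}
  n3: DF={n4,n6}
  n4: DF={n4,n6,n8}
  n5: DF={n4,n6}
  n6: DF={n8}
  n7: DF={n4,n8}
  n8: DF=∅

φ for e: defs {n0,n7}
  DF⁺ = {n4,n6,n8}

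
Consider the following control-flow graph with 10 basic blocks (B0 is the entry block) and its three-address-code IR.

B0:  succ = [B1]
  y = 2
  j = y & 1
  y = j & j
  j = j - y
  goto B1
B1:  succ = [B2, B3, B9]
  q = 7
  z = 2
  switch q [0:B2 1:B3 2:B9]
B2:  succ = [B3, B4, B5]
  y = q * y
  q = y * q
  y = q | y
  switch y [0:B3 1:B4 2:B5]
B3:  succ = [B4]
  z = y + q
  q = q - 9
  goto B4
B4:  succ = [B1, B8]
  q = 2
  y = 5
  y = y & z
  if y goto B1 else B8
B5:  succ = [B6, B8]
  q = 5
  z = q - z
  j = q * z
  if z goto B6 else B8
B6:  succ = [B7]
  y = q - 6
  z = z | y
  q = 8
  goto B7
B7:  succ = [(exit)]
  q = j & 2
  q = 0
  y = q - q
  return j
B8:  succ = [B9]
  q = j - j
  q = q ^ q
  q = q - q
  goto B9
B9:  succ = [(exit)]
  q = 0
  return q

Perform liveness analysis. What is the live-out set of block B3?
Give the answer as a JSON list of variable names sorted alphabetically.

Answer: ["j", "z"]

Working:
Per-block:
  B0 def {j,y} use ∅
  B1 def {q,z} use ∅
  B2 def {q,y} use {q,y}
  B3 def {q,z} use {q,y}
  B4 def {q,y} use {z}
  B5 def {j,q,z} use {z}
  B6 def {q,y,z} use {q,z}
  B7 def {q,y} use {j}
  B8 def {q} use {j}
  B9 def {q} use ∅

Liveness:
  B0: in=∅ out={j,y}
  B1: in={j,y} out={j,q,y,z}
  B2: in={j,q,y,z} out={j,q,y,z}
  B3: in={j,q,y} out={j,z}
  B4: in={j,z} out={j,y}
  B5: in={z} out={j,q,z}
  B6: in={j,q,z} out={j}
  B7: in={j} out=∅
  B8: in={j} out=∅
  B9: in=∅ out=∅

live-out(B3) = ["j", "z"]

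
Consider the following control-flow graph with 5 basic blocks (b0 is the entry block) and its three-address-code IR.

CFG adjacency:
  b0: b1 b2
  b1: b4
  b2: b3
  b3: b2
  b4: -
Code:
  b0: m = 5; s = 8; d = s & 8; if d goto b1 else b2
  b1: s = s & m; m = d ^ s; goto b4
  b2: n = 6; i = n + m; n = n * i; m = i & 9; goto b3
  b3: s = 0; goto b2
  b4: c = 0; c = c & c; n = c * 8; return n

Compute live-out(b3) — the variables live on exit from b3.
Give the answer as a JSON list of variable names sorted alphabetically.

Per-block:
  b0 def {d,m,s} use ∅
  b1 def {m,s} use {d,m,s}
  b2 def {i,m,n} use {m}
  b3 def {s} use ∅
  b4 def {c,n} use ∅

Liveness:
  b0: in=∅ out={d,m,s}
  b1: in={d,m,s} out=∅
  b2: in={m} out={m}
  b3: in={m} out={m}
  b4: in=∅ out=∅

live-out(b3) = ["m"]

Answer: ["m"]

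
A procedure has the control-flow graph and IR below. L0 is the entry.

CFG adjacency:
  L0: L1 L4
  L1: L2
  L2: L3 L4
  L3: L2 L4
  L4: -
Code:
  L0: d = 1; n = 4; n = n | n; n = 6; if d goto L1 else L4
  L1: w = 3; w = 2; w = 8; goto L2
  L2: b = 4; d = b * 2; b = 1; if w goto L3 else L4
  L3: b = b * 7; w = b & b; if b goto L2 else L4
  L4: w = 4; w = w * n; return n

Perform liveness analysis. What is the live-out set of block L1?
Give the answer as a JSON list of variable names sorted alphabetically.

def/use:
  L0: def={d,n} ue=∅
  L1: def={w} ue=∅
  L2: def={b,d} ue={w}
  L3: def={b,w} ue={b}
  L4: def={w} ue={n}

Backward fixpoint:
  L0: in=∅ out={n}
  L1: in={n} out={n,w}
  L2: in={n,w} out={b,n}
  L3: in={b,n} out={n,w}
  L4: in={n} out=∅

live-out(L1) = ["n", "w"]

Answer: ["n", "w"]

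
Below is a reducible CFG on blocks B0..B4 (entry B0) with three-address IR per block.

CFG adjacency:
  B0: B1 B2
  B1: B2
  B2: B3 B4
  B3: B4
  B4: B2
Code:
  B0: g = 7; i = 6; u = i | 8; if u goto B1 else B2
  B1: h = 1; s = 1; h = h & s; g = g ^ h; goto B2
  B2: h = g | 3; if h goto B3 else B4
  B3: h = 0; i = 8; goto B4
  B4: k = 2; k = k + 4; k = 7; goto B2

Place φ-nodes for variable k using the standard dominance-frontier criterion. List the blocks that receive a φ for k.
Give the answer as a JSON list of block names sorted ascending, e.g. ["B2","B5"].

idom tree: B1←B0 B2←B0 B3←B2 B4←B2
Dom∩ at merges:
  B2: preds {B0,B1,B4}: {B0} ∩ {B0,B1} ∩ {B0,B2,B4} = {B0}; idom=B0
  B4: preds {B2,B3}: {B0,B2} ∩ {B0,B2,B3} = {B0,B2}; idom=B2

DF walk-up:
  B2←B0: walk · to B0
  B2←B1: walk B1 to B0
  B2←B4: walk B4→B2 to B0
  B4←B2: walk · to B2
  B4←B3: walk B3 to B2
  B0 → ∅
  B1 → {B2}
  B2 → {B2}
  B3 → {B4}
  B4 → {B2}

φ for k: defs {B4}
  DF⁺ = {B2}

Answer: ["B2"]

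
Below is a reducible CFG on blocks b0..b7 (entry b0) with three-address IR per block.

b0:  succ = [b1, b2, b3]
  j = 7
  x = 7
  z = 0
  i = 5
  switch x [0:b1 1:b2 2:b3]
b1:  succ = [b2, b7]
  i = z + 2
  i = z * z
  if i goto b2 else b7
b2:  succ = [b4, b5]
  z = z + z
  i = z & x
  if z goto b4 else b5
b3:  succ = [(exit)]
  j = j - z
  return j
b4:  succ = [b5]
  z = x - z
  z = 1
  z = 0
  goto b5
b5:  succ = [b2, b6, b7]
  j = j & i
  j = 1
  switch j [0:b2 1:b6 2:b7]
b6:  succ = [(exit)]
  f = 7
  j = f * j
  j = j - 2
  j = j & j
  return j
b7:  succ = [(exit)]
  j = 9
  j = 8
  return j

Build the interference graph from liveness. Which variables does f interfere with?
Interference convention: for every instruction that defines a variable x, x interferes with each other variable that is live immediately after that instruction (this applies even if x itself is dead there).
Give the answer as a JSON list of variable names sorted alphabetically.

Answer: ["j"]

Working:
Block summaries:
  b0: {i,j,x,z} / ∅
  b1: {i} / {z}
  b2: {i,z} / {x,z}
  b3: {j} / {j,z}
  b4: {z} / {x,z}
  b5: {j} / {i,j}
  b6: {f,j} / {j}
  b7: {j} / ∅

Live sets:
  b0 li=∅ lo={j,x,z}
  b1 li={j,x,z} lo={j,x,z}
  b2 li={j,x,z} lo={i,j,x,z}
  b3 li={j,z} lo=∅
  b4 li={i,j,x,z} lo={i,j,x,z}
  b5 li={i,j,x,z} lo={j,x,z}
  b6 li={j} lo=∅
  b7 li=∅ lo=∅

Interfere edges:
  f: {j}
  i: {j,x,z}
  j: {f,i,x,z}
  x: {i,j,z}
  z: {i,j,x}

N(f) = ["j"]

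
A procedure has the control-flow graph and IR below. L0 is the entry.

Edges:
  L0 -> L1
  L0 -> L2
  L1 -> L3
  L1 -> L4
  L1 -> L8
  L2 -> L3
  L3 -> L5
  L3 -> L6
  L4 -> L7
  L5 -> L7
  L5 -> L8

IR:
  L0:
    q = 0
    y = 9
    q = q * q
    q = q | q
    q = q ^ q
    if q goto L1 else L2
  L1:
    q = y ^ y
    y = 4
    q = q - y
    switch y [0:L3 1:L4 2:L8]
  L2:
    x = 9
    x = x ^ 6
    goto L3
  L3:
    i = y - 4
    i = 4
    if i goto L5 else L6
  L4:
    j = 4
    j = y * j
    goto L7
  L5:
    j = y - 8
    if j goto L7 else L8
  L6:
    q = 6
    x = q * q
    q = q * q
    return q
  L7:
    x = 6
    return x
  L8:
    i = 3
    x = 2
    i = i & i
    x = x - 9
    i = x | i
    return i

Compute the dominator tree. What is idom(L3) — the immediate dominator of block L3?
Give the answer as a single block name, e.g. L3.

idom tree: L1←L0 L2←L0 L3←L0 L4←L1 L5←L3 L6←L3 L7←L0 L8←L0
Dom∩ at merges:
  L3: preds {L1,L2}: {L0,L1} ∩ {L0,L2} = {L0}; idom=L0
  L7: preds {L4,L5}: {L0,L1,L4} ∩ {L0,L3,L5} = {L0}; idom=L0
  L8: preds {L1,L5}: {L0,L1} ∩ {L0,L3,L5} = {L0}; idom=L0

idom(L3) = L0

Answer: L0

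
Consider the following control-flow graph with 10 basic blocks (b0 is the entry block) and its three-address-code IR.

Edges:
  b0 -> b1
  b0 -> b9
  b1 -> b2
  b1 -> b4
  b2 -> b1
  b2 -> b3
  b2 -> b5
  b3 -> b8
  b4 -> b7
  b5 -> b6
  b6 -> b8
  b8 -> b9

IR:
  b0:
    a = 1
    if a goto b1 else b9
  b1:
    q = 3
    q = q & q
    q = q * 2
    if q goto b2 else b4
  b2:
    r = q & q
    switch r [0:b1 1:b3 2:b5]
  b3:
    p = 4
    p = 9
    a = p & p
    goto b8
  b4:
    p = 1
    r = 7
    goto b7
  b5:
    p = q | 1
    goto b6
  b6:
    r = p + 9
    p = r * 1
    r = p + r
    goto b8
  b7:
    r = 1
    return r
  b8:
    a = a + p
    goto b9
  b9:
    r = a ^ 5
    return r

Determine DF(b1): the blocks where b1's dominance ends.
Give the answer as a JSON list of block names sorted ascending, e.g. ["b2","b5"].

Answer: ["b1", "b9"]

Analysis:
idom tree: b1←b0 b2←b1 b3←b2 b4←b1 b5←b2 b6←b5 b7←b4 b8←b2 b9←b0
Dom∩ at merges:
  b1: preds {b0,b2}: {b0} ∩ {b0,b1,b2} = {b0}; idom=b0
  b8: preds {b3,b6}: {b0,b1,b2,b3} ∩ {b0,b1,b2,b5,b6} = {b0,b1,b2}; idom=b2
  b9: preds {b0,b8}: {b0} ∩ {b0,b1,b2,b8} = {b0}; idom=b0

DF derivation:
  b1←b0: walk · to b0
  b1←b2: walk b2→b1 to b0
  b8←b3: walk b3 to b2
  b8←b6: walk b6→b5 to b2
  b9←b0: walk · to b0
  b9←b8: walk b8→b2→b1 to b0
  DF(b0)=∅
  DF(b1)={b1,b9}
  DF(b2)={b1,b9}
  DF(b3)={b8}
  DF(b4)=∅
  DF(b5)={b8}
  DF(b6)={b8}
  DF(b7)=∅
  DF(b8)={b9}
  DF(b9)=∅

DF(b1) = ["b1", "b9"]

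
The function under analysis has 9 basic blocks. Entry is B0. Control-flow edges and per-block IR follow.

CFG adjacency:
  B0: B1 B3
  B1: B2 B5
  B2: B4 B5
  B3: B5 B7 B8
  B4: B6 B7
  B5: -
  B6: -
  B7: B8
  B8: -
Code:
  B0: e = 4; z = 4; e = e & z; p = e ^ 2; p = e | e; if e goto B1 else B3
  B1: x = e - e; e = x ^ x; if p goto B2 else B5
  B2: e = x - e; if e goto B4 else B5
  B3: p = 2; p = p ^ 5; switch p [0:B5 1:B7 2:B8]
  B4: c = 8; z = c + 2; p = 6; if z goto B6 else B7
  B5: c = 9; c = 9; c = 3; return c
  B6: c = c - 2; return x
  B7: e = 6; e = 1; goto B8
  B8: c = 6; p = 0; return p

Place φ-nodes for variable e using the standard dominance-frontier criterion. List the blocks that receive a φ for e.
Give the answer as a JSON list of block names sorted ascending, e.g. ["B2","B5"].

Answer: ["B5", "B7", "B8"]

Analysis:
idom tree: B1←B0 B2←B1 B3←B0 B4←B2 B5←B0 B6←B4 B7←B0 B8←B0
Dom∩ at merges:
  B5: preds {B1,B2,B3}: {B0,B1} ∩ {B0,B1,B2} ∩ {B0,B3} = {B0}; idom=B0
  B7: preds {B3,B4}: {B0,B3} ∩ {B0,B1,B2,B4} = {B0}; idom=B0
  B8: preds {B3,B7}: {B0,B3} ∩ {B0,B7} = {B0}; idom=B0

DF derivation:
  B5←B1: walk B1 to B0
  B5←B2: walk B2→B1 to B0
  B5←B3: walk B3 to B0
  B7←B3: walk B3 to B0
  B7←B4: walk B4→B2→B1 to B0
  B8←B3: walk B3 to B0
  B8←B7: walk B7 to B0
  B0 → ∅
  B1 → {B5,B7}
  B2 → {B5,B7}
  B3 → {B5,B7,B8}
  B4 → {B7}
  B5 → ∅
  B6 → ∅
  B7 → {B8}
  B8 → ∅

φ for e: defs {B0,B1,B2,B7}
  DF⁺ = {B5,B7,B8}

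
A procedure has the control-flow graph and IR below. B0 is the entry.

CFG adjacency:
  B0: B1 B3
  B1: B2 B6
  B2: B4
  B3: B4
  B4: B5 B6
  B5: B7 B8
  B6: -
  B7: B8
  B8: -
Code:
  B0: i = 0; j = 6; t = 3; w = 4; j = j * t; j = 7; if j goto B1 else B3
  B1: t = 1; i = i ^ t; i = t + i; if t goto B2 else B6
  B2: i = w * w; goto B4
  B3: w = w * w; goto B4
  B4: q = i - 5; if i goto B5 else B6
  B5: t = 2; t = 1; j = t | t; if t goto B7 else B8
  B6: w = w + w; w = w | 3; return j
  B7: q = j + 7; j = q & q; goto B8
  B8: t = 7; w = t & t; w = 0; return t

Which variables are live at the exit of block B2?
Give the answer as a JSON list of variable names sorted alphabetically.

Answer: ["i", "j", "w"]

Analysis:
Per-block:
  B0 def {i,j,t,w} use ∅
  B1 def {i,t} use {i}
  B2 def {i} use {w}
  B3 def {w} use {w}
  B4 def {q} use {i}
  B5 def {j,t} use ∅
  B6 def {w} use {j,w}
  B7 def {j,q} use {j}
  B8 def {t,w} use ∅

Backward fixpoint:
  live B0: ∅→{i,j,w}
  live B1: {i,j,w}→{j,w}
  live B2: {j,w}→{i,j,w}
  live B3: {i,j,w}→{i,j,w}
  live B4: {i,j,w}→{j,w}
  live B5: ∅→{j}
  live B6: {j,w}→∅
  live B7: {j}→∅
  live B8: ∅→∅

live-out(B2) = ["i", "j", "w"]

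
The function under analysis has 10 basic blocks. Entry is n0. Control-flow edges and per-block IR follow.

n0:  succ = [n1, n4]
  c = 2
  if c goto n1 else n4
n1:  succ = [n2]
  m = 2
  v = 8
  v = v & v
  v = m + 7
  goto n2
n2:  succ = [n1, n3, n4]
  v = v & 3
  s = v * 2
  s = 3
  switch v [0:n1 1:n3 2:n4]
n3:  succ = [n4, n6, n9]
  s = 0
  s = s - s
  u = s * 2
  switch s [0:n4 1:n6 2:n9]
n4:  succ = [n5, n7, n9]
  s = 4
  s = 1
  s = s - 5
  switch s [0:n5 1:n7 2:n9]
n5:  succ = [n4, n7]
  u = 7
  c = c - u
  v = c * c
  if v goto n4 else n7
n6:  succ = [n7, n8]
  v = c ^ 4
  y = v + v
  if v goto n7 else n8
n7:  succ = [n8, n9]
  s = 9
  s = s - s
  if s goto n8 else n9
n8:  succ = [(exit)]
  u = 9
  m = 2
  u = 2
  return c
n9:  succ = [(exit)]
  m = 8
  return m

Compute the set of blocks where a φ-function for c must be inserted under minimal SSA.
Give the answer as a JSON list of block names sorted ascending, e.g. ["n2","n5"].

idom tree: n1←n0 n2←n1 n3←n2 n4←n0 n5←n4 n6←n3 n7←n0 n8←n0 n9←n0
Dom at joins:
  n1: preds {n0,n2}: {n0} ∩ {n0,n1,n2} = {n0}; idom=n0
  n4: preds {n0,n2,n3,n5}: {n0} ∩ {n0,n1,n2} ∩ {n0,n1,n2,n3} ∩ {n0,n4,n5} = {n0}; idom=n0
  n7: preds {n4,n5,n6}: {n0,n4} ∩ {n0,n4,n5} ∩ {n0,n1,n2,n3,n6} = {n0}; idom=n0
  n8: preds {n6,n7}: {n0,n1,n2,n3,n6} ∩ {n0,n7} = {n0}; idom=n0
  n9: preds {n3,n4,n7}: {n0,n1,n2,n3} ∩ {n0,n4} ∩ {n0,n7} = {n0}; idom=n0

DF derivation:
  n1←n0: walk · to n0
  n1←n2: walk n2→n1 to n0
  n4←n0: walk · to n0
  n4←n2: walk n2→n1 to n0
  n4←n3: walk n3→n2→n1 to n0
  n4←n5: walk n5→n4 to n0
  n7←n4: walk n4 to n0
  n7←n5: walk n5→n4 to n0
  n7←n6: walk n6→n3→n2→n1 to n0
  n8←n6: walk n6→n3→n2→n1 to n0
  n8←n7: walk n7 to n0
  n9←n3: walk n3→n2→n1 to n0
  n9←n4: walk n4 to n0
  n9←n7: walk n7 to n0
  n0: DF=∅
  n1: DF={n1,n4,n7,n8,n9}
  n2: DF={n1,n4,n7,n8,n9}
  n3: DF={n4,n7,n8,n9}
  n4: DF={n4,n7,n9}
  n5: DF={n4,n7}
  n6: DF={n7,n8}
  n7: DF={n8,n9}
  n8: DF=∅
  n9: DF=∅

φ for c: defs {n0,n5}
  DF⁺ = {n4,n7,n8,n9}

Answer: ["n4", "n7", "n8", "n9"]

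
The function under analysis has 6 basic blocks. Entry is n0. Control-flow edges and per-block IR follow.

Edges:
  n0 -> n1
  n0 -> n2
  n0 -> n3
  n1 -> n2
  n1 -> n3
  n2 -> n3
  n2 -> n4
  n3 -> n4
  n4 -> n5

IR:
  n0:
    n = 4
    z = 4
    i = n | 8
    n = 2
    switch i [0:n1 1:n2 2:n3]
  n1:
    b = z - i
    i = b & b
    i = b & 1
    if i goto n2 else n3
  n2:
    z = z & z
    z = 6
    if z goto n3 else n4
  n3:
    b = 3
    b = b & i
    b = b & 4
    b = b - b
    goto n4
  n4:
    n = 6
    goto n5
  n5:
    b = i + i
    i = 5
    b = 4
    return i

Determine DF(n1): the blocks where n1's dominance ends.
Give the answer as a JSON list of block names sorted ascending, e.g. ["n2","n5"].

idom tree: n1←n0 n2←n0 n3←n0 n4←n0 n5←n4
Dom∩ at merges:
  n2: preds {n0,n1}: {n0} ∩ {n0,n1} = {n0}; idom=n0
  n3: preds {n0,n1,n2}: {n0} ∩ {n0,n1} ∩ {n0,n2} = {n0}; idom=n0
  n4: preds {n2,n3}: {n0,n2} ∩ {n0,n3} = {n0}; idom=n0

Frontier:
  join n2 pred n0: · stop@n0
  join n2 pred n1: n1 stop@n0
  join n3 pred n0: · stop@n0
  join n3 pred n1: n1 stop@n0
  join n3 pred n2: n2 stop@n0
  join n4 pred n2: n2 stop@n0
  join n4 pred n3: n3 stop@n0
  DF(n0)=∅
  DF(n1)={n2,n3}
  DF(n2)={n3,n4}
  DF(n3)={n4}
  DF(n4)=∅
  DF(n5)=∅

DF(n1) = ["n2", "n3"]

Answer: ["n2", "n3"]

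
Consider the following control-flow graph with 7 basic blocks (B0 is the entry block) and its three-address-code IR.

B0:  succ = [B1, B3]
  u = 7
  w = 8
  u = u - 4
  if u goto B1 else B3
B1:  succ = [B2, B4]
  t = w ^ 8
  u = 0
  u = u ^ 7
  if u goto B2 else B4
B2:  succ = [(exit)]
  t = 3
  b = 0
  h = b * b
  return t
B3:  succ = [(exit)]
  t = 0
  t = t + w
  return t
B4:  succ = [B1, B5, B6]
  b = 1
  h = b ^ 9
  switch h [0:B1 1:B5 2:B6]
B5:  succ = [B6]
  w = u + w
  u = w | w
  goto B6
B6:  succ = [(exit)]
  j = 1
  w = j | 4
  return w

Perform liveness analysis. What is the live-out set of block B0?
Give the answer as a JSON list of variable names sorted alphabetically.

Answer: ["w"]

Working:
Per-block:
  B0 def {u,w} use ∅
  B1 def {t,u} use {w}
  B2 def {b,h,t} use ∅
  B3 def {t} use {w}
  B4 def {b,h} use ∅
  B5 def {u,w} use {u,w}
  B6 def {j,w} use ∅

Live sets:
  B0 li=∅ lo={w}
  B1 li={w} lo={u,w}
  B2 li=∅ lo=∅
  B3 li={w} lo=∅
  B4 li={u,w} lo={u,w}
  B5 li={u,w} lo=∅
  B6 li=∅ lo=∅

live-out(B0) = ["w"]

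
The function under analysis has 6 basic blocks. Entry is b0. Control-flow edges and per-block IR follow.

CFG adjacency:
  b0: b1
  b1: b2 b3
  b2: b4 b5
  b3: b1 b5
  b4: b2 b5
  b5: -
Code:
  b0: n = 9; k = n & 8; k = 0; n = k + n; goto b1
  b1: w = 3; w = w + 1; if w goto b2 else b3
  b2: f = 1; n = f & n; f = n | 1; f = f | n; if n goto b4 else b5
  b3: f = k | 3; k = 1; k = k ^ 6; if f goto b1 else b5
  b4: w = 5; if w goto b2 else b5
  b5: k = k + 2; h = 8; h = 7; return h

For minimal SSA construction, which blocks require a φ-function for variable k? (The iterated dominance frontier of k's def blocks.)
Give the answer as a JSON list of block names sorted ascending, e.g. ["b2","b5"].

Answer: ["b1", "b5"]

Analysis:
idom tree: b1←b0 b2←b1 b3←b1 b4←b2 b5←b1
Dom at joins:
  b1: preds {b0,b3}: {b0} ∩ {b0,b1,b3} = {b0}; idom=b0
  b2: preds {b1,b4}: {b0,b1} ∩ {b0,b1,b2,b4} = {b0,b1}; idom=b1
  b5: preds {b2,b3,b4}: {b0,b1,b2} ∩ {b0,b1,b3} ∩ {b0,b1,b2,b4} = {b0,b1}; idom=b1

Frontier:
  join b1 pred b0: · stop@b0
  join b1 pred b3: b3→b1 stop@b0
  join b2 pred b1: · stop@b1
  join b2 pred b4: b4→b2 stop@b1
  join b5 pred b2: b2 stop@b1
  join b5 pred b3: b3 stop@b1
  join b5 pred b4: b4→b2 stop@b1
  b0 → ∅
  b1 → {b1}
  b2 → {b2,b5}
  b3 → {b1,b5}
  b4 → {b2,b5}
  b5 → ∅

φ for k: defs {b0,b3,b5}
  DF⁺ = {b1,b5}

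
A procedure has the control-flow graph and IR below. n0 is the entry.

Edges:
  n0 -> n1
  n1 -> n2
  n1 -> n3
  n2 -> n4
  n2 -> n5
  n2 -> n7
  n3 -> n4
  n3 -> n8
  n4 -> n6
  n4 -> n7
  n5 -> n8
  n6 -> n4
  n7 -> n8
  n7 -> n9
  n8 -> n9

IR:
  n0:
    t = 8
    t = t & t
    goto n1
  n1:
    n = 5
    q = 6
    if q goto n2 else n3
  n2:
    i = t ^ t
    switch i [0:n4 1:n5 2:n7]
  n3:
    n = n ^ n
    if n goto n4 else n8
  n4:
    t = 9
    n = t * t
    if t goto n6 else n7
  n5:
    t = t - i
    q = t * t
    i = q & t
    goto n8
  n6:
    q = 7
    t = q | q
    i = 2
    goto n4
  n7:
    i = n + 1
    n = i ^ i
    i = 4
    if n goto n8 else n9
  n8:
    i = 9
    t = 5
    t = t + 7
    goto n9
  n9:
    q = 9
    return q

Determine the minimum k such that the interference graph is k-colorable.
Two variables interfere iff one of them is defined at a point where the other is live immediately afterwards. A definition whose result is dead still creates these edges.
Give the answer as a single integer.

Answer: 3

Derivation:
Per-block:
  n0: def={t} ue=∅
  n1: def={n,q} ue=∅
  n2: def={i} ue={t}
  n3: def={n} ue={n}
  n4: def={n,t} ue=∅
  n5: def={i,q,t} ue={i,t}
  n6: def={i,q,t} ue=∅
  n7: def={i,n} ue={n}
  n8: def={i,t} ue=∅
  n9: def={q} ue=∅

Backward fixpoint:
  n0: in=∅ out={t}
  n1: in={t} out={n,t}
  n2: in={n,t} out={i,n,t}
  n3: in={n} out=∅
  n4: in=∅ out={n}
  n5: in={i,t} out=∅
  n6: in=∅ out=∅
  n7: in={n} out=∅
  n8: in=∅ out=∅
  n9: in=∅ out=∅

Interference:
  i — {n,t}
  n — {i,q,t}
  q — {n,t}
  t — {i,n,q}

Registers:
  lower bound: {i,n,t} mutually conflict ⇒ χ ≥ 3
  assign i→r2 n→r0 q→r2 t→r1 — no edge inside a register ⇒ χ ≤ 3
  χ = 3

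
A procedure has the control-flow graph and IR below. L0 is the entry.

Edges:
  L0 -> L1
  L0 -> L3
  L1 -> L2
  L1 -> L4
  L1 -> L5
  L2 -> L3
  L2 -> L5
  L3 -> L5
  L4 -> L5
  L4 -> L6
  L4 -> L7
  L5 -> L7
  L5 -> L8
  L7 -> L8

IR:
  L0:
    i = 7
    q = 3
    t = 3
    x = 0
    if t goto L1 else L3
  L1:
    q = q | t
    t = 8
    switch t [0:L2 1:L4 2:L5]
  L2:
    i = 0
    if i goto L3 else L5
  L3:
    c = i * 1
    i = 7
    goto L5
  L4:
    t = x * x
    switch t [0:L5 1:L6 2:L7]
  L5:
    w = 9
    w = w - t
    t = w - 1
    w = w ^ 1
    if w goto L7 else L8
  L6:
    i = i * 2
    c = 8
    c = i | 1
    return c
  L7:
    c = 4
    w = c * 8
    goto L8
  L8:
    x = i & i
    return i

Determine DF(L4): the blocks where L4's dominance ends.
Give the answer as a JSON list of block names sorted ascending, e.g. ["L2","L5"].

Answer: ["L5", "L7"]

Working:
idom tree: L1←L0 L2←L1 L3←L0 L4←L1 L5←L0 L6←L4 L7←L0 L8←L0
Join-block Dom:
  L3: preds {L0,L2}: {L0} ∩ {L0,L1,L2} = {L0}; idom=L0
  L5: preds {L1,L2,L3,L4}: {L0,L1} ∩ {L0,L1,L2} ∩ {L0,L3} ∩ {L0,L1,L4} = {L0}; idom=L0
  L7: preds {L4,L5}: {L0,L1,L4} ∩ {L0,L5} = {L0}; idom=L0
  L8: preds {L5,L7}: {L0,L5} ∩ {L0,L7} = {L0}; idom=L0

DF derivation:
  join L3 pred L0: · stop@L0
  join L3 pred L2: L2→L1 stop@L0
  join L5 pred L1: L1 stop@L0
  join L5 pred L2: L2→L1 stop@L0
  join L5 pred L3: L3 stop@L0
  join L5 pred L4: L4→L1 stop@L0
  join L7 pred L4: L4→L1 stop@L0
  join L7 pred L5: L5 stop@L0
  join L8 pred L5: L5 stop@L0
  join L8 pred L7: L7 stop@L0
  L0 → ∅
  L1 → {L3,L5,L7}
  L2 → {L3,L5}
  L3 → {L5}
  L4 → {L5,L7}
  L5 → {L7,L8}
  L6 → ∅
  L7 → {L8}
  L8 → ∅

DF(L4) = ["L5", "L7"]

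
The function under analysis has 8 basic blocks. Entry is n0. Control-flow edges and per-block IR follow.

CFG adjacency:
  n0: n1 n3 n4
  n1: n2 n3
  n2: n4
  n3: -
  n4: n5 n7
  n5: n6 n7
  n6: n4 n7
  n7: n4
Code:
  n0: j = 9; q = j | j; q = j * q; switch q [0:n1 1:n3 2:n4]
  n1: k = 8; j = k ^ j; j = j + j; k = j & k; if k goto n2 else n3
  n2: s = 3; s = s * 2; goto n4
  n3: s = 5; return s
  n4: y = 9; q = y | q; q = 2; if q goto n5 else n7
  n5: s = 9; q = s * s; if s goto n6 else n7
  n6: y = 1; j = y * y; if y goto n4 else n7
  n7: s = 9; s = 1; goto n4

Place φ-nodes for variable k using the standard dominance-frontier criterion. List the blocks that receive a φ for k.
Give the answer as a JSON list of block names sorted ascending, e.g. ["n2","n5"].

Answer: ["n3", "n4"]

Derivation:
idom tree: n1←n0 n2←n1 n3←n0 n4←n0 n5←n4 n6←n5 n7←n4
Dom at joins:
  n3: preds {n0,n1}: {n0} ∩ {n0,n1} = {n0}; idom=n0
  n4: preds {n0,n2,n6,n7}: {n0} ∩ {n0,n1,n2} ∩ {n0,n4,n5,n6} ∩ {n0,n4,n7} = {n0}; idom=n0
  n7: preds {n4,n5,n6}: {n0,n4} ∩ {n0,n4,n5} ∩ {n0,n4,n5,n6} = {n0,n4}; idom=n4

Frontier:
  join n3 pred n0: · stop@n0
  join n3 pred n1: n1 stop@n0
  join n4 pred n0: · stop@n0
  join n4 pred n2: n2→n1 stop@n0
  join n4 pred n6: n6→n5→n4 stop@n0
  join n4 pred n7: n7→n4 stop@n0
  join n7 pred n4: · stop@n4
  join n7 pred n5: n5 stop@n4
  join n7 pred n6: n6→n5 stop@n4
  n0 → ∅
  n1 → {n3,n4}
  n2 → {n4}
  n3 → ∅
  n4 → {n4}
  n5 → {n4,n7}
  n6 → {n4,n7}
  n7 → {n4}

φ for k: defs {n1}
  DF⁺ = {n3,n4}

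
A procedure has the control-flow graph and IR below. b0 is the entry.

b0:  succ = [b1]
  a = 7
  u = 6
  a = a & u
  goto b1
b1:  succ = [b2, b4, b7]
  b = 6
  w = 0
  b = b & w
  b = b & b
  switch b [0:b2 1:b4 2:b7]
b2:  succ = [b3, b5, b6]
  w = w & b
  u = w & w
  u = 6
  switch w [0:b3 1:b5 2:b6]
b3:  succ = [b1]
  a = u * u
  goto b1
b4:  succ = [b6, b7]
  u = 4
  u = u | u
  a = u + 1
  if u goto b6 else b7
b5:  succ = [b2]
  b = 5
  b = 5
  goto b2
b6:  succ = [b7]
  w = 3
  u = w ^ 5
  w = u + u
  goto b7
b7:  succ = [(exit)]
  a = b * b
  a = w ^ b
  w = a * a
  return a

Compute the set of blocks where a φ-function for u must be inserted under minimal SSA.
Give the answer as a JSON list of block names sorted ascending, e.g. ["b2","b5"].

idom tree: b1←b0 b2←b1 b3←b2 b4←b1 b5←b2 b6←b1 b7←b1
Join-block Dom:
  b1: preds {b0,b3}: {b0} ∩ {b0,b1,b2,b3} = {b0}; idom=b0
  b2: preds {b1,b5}: {b0,b1} ∩ {b0,b1,b2,b5} = {b0,b1}; idom=b1
  b6: preds {b2,b4}: {b0,b1,b2} ∩ {b0,b1,b4} = {b0,b1}; idom=b1
  b7: preds {b1,b4,b6}: {b0,b1} ∩ {b0,b1,b4} ∩ {b0,b1,b6} = {b0,b1}; idom=b1

DF walk-up:
  b1←b0: walk · to b0
  b1←b3: walk b3→b2→b1 to b0
  b2←b1: walk · to b1
  b2←b5: walk b5→b2 to b1
  b6←b2: walk b2 to b1
  b6←b4: walk b4 to b1
  b7←b1: walk · to b1
  b7←b4: walk b4 to b1
  b7←b6: walk b6 to b1
  b0: DF=∅
  b1: DF={b1}
  b2: DF={b1,b2,b6}
  b3: DF={b1}
  b4: DF={b6,b7}
  b5: DF={b2}
  b6: DF={b7}
  b7: DF=∅

φ for u: defs {b0,b2,b4,b6}
  DF⁺ = {b1,b2,b6,b7}

Answer: ["b1", "b2", "b6", "b7"]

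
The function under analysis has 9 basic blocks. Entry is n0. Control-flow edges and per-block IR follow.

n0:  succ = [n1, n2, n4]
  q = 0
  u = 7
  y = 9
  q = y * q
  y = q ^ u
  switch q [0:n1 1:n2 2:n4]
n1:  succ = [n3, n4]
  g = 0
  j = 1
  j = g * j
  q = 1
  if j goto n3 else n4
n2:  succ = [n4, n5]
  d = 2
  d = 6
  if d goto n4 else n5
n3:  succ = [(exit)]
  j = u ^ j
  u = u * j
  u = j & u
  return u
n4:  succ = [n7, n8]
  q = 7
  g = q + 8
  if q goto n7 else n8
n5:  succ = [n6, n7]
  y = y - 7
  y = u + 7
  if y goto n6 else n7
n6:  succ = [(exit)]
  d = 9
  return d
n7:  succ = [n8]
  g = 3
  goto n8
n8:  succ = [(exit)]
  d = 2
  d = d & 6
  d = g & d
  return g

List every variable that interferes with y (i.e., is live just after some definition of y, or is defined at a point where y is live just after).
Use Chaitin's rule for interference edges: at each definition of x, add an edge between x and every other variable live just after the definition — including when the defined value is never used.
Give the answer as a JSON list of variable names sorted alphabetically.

Block summaries:
  n0: def={q,u,y} ue=∅
  n1: def={g,j,q} ue=∅
  n2: def={d} ue=∅
  n3: def={j,u} ue={j,u}
  n4: def={g,q} ue=∅
  n5: def={y} ue={u,y}
  n6: def={d} ue=∅
  n7: def={g} ue=∅
  n8: def={d} ue={g}

Liveness:
  n0 li=∅ lo={u,y}
  n1 li={u} lo={j,u}
  n2 li={u,y} lo={u,y}
  n3 li={j,u} lo=∅
  n4 li=∅ lo={g}
  n5 li={u,y} lo=∅
  n6 li=∅ lo=∅
  n7 li=∅ lo={g}
  n8 li={g} lo=∅

Interfere edges:
  d↔{g,u,y}
  g↔{d,j,q,u}
  j↔{g,q,u}
  q↔{g,j,u,y}
  u↔{d,g,j,q,y}
  y↔{d,q,u}

N(y) = ["d", "q", "u"]

Answer: ["d", "q", "u"]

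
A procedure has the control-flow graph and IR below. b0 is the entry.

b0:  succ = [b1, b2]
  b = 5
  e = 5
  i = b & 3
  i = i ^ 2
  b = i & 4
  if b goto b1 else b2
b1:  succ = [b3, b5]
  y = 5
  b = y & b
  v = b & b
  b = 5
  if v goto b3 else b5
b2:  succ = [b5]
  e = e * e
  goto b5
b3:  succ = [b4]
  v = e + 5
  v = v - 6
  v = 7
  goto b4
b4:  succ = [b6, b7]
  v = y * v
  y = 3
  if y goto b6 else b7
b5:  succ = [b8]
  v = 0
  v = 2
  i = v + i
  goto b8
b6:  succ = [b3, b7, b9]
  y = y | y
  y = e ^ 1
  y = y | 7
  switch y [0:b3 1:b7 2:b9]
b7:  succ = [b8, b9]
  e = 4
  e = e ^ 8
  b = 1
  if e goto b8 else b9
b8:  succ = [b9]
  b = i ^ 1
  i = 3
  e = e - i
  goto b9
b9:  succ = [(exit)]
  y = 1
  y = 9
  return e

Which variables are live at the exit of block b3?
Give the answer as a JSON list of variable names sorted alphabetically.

Block summaries:
  b0: {b,e,i} / ∅
  b1: {b,v,y} / {b}
  b2: {e} / {e}
  b3: {v} / {e}
  b4: {v,y} / {v,y}
  b5: {i,v} / {i}
  b6: {y} / {e,y}
  b7: {b,e} / ∅
  b8: {b,e,i} / {e,i}
  b9: {y} / {e}

Backward fixpoint:
  b0: in=∅ out={b,e,i}
  b1: in={b,e,i} out={e,i,y}
  b2: in={e,i} out={e,i}
  b3: in={e,i,y} out={e,i,v,y}
  b4: in={e,i,v,y} out={e,i,y}
  b5: in={e,i} out={e,i}
  b6: in={e,i,y} out={e,i,y}
  b7: in={i} out={e,i}
  b8: in={e,i} out={e}
  b9: in={e} out=∅

live-out(b3) = ["e", "i", "v", "y"]

Answer: ["e", "i", "v", "y"]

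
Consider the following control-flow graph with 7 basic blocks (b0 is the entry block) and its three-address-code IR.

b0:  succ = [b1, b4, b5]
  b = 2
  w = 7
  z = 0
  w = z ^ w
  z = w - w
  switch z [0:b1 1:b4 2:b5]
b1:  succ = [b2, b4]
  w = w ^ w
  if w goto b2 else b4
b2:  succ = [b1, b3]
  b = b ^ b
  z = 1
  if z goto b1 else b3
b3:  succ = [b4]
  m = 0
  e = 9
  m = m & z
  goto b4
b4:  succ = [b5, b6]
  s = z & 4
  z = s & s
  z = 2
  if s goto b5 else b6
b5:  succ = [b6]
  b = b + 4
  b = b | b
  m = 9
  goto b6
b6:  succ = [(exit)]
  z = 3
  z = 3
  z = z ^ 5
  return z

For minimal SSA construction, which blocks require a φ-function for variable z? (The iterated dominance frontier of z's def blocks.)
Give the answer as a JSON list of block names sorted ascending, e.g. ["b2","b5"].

Answer: ["b1", "b4", "b5", "b6"]

Working:
idom tree: b1←b0 b2←b1 b3←b2 b4←b0 b5←b0 b6←b0
Dom∩ at merges:
  b1: preds {b0,b2}: {b0} ∩ {b0,b1,b2} = {b0}; idom=b0
  b4: preds {b0,b1,b3}: {b0} ∩ {b0,b1} ∩ {b0,b1,b2,b3} = {b0}; idom=b0
  b5: preds {b0,b4}: {b0} ∩ {b0,b4} = {b0}; idom=b0
  b6: preds {b4,b5}: {b0,b4} ∩ {b0,b5} = {b0}; idom=b0

DF walk-up:
  join b1 pred b0: · stop@b0
  join b1 pred b2: b2→b1 stop@b0
  join b4 pred b0: · stop@b0
  join b4 pred b1: b1 stop@b0
  join b4 pred b3: b3→b2→b1 stop@b0
  join b5 pred b0: · stop@b0
  join b5 pred b4: b4 stop@b0
  join b6 pred b4: b4 stop@b0
  join b6 pred b5: b5 stop@b0
  DF(b0)=∅
  DF(b1)={b1,b4}
  DF(b2)={b1,b4}
  DF(b3)={b4}
  DF(b4)={b5,b6}
  DF(b5)={b6}
  DF(b6)=∅

φ for z: defs {b0,b2,b4,b6}
  DF⁺ = {b1,b4,b5,b6}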